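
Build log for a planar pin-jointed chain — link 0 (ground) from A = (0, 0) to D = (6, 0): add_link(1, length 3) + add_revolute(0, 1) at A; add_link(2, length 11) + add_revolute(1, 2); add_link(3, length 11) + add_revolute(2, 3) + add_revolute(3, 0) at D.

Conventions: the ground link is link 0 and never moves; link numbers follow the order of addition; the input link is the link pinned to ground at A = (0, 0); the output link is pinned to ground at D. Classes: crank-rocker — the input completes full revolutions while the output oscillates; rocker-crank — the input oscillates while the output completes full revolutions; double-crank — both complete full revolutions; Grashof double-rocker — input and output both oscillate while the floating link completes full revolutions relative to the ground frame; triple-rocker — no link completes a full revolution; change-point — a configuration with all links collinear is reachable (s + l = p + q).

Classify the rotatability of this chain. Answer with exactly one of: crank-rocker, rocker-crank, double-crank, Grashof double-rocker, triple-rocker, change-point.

lengths: ground=6, input=3, coupler=11, output=11
sorted: s=3 (shortest), l=11 (longest), p+q=17
s + l = 14 vs p + q = 17
s + l < p + q (Grashof) with shortest = input link → crank-rocker

crank-rocker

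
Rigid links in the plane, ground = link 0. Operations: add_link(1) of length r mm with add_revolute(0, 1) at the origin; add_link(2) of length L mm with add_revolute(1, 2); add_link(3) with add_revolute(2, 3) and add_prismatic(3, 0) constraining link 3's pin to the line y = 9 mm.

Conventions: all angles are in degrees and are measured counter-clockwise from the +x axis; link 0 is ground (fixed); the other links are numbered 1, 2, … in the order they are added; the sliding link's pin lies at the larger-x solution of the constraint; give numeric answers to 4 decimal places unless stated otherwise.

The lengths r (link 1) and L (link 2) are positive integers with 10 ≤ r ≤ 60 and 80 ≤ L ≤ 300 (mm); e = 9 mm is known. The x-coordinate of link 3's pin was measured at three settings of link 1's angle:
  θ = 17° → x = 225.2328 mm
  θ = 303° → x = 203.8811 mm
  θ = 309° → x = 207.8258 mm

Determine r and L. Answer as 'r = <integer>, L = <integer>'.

constraint per measurement: (x − r cos θ)² + (r sin θ − e)² = L²
subtracting the θ₁ and θ₂ equations cancels the r² and L² terms:
r = (x₁² − x₂²) / (2[(x₁cos θ₁ + e sin θ₁) − (x₂cos θ₂ + e sin θ₂)]) = 40.0000 → r = 40
L² = (x₁ − r cos θ₁)² + (r sin θ₁ − e)² = 34969.0107 → L = 187.0000 → L = 187
check at θ₃=309°: x = 207.8258 (printed 207.8258) ✓

r = 40, L = 187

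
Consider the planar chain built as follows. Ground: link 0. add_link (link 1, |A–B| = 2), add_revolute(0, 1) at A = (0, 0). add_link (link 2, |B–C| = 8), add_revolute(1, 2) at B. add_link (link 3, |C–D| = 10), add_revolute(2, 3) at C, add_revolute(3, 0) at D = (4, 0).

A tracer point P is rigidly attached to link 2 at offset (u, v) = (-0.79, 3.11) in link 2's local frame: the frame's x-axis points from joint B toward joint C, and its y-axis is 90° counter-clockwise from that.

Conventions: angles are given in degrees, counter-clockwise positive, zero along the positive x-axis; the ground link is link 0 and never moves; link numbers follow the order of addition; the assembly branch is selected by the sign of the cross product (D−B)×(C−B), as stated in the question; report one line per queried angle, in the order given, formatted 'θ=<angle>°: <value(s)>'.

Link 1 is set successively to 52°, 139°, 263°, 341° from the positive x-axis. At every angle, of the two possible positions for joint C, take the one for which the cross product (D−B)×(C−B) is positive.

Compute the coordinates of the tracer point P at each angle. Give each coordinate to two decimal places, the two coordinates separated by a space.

A=(0,0), D=(4.00,0)
θ=52°: B = A + 2.00·(cos52°, sin52°) = (1.2313, 1.5760)
θ=52°: |BD| = 3.1858
θ=52°: circle(B,8.00) ∩ circle(D,10.00): a=-4.0571, h=6.8949
θ=52°:   candidates: C₊=(1.1163,9.5752) cross=21.966; C₋=(-5.7055,-2.4090) cross=-21.966
θ=52°:   branch + wants cross > 0 → take C=(1.1163,9.5752) (cross=21.966)
θ=52°: ex = (C−B)/|BC| = (-0.0144,0.9999); ey = (-0.9999,-0.0144)
θ=52°: P = B + -0.79·ex + 3.11·ey = (-1.8670,0.7414)
θ=139°: B = A + 2.00·(cos139°, sin139°) = (-1.5094, 1.3121)
θ=139°: |BD| = 5.6635
θ=139°: circle(B,8.00) ∩ circle(D,10.00): a=-0.3465, h=7.9925
θ=139°:   candidates: C₊=(0.0052,9.1674) cross=45.266; C₋=(-3.6982,-6.3826) cross=-45.266
θ=139°:   branch + wants cross > 0 → take C=(0.0052,9.1674) (cross=45.266)
θ=139°: ex = (C−B)/|BC| = (0.1893,0.9819); ey = (-0.9819,0.1893)
θ=139°: P = B + -0.79·ex + 3.11·ey = (-4.7127,1.1252)
θ=263°: B = A + 2.00·(cos263°, sin263°) = (-0.2437, -1.9851)
θ=263°: |BD| = 4.6851
θ=263°: circle(B,8.00) ∩ circle(D,10.00): a=-1.4995, h=7.8582
θ=263°:   candidates: C₊=(-4.9315,4.4976) cross=36.816; C₋=(1.7276,-9.7384) cross=-36.816
θ=263°:   branch + wants cross > 0 → take C=(-4.9315,4.4976) (cross=36.816)
θ=263°: ex = (C−B)/|BC| = (-0.5860,0.8103); ey = (-0.8103,-0.5860)
θ=263°: P = B + -0.79·ex + 3.11·ey = (-2.3010,-4.4476)
θ=341°: B = A + 2.00·(cos341°, sin341°) = (1.8910, -0.6511)
θ=341°: |BD| = 2.2072
θ=341°: circle(B,8.00) ∩ circle(D,10.00): a=-7.0516, h=3.7783
θ=341°:   candidates: C₊=(-5.9613,0.8788) cross=8.339; C₋=(-3.7321,-6.3415) cross=-8.339
θ=341°:   branch + wants cross > 0 → take C=(-5.9613,0.8788) (cross=8.339)
θ=341°: ex = (C−B)/|BC| = (-0.9815,0.1912); ey = (-0.1912,-0.9815)
θ=341°: P = B + -0.79·ex + 3.11·ey = (2.0717,-3.8548)

θ=52°: -1.87 0.74
θ=139°: -4.71 1.13
θ=263°: -2.30 -4.45
θ=341°: 2.07 -3.85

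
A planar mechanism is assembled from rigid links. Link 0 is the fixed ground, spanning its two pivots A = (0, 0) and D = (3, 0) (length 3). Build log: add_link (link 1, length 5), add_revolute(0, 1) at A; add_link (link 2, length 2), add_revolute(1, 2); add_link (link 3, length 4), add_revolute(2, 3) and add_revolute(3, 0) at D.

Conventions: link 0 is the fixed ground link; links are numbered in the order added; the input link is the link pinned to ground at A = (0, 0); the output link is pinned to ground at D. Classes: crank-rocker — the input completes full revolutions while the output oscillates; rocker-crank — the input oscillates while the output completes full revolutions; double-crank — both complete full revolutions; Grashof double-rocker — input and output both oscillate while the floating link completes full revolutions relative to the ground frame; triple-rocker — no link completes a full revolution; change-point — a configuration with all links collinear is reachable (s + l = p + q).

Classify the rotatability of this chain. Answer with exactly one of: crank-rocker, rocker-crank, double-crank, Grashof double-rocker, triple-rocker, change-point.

lengths: ground=3, input=5, coupler=2, output=4
sorted: s=2 (shortest), l=5 (longest), p+q=7
s + l = 7 vs p + q = 7
s + l = p + q → change-point (collinear configuration reachable)

change-point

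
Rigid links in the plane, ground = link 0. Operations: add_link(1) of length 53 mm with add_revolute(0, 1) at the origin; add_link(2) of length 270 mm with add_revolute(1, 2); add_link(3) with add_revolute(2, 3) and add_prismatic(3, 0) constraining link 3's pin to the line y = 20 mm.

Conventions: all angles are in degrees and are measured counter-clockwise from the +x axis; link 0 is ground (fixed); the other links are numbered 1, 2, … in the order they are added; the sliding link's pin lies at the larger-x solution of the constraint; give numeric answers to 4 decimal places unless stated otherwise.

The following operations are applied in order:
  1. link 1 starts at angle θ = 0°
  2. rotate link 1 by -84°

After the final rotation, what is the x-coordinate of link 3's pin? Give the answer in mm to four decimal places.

geometry: r = 53 mm, L = 270 mm, e = 20 mm; θ starts at 0°
rotate link 1 by -84°: θ ← 0° -84° = -84°
crank pin P = (r cos θ, r sin θ) = (5.540009, -52.709660)
h = r sin θ − e = -52.709660 − 20 = -72.709660
x = r cos θ + √(L² − h²) = 5.540009 + 260.025586 = 265.565594

265.5656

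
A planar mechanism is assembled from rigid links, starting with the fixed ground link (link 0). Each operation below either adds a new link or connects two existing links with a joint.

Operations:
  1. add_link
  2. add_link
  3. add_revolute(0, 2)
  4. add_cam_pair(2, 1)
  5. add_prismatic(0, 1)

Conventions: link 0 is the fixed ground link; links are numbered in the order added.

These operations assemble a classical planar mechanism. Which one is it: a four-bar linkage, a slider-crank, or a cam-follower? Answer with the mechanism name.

links: 3 (incl. ground); joints: 1 revolute, 1 prismatic, 1 higher (cam) pair, forming one closed loop
3 links, revolute + prismatic + higher pair in one loop → cam-follower

cam-follower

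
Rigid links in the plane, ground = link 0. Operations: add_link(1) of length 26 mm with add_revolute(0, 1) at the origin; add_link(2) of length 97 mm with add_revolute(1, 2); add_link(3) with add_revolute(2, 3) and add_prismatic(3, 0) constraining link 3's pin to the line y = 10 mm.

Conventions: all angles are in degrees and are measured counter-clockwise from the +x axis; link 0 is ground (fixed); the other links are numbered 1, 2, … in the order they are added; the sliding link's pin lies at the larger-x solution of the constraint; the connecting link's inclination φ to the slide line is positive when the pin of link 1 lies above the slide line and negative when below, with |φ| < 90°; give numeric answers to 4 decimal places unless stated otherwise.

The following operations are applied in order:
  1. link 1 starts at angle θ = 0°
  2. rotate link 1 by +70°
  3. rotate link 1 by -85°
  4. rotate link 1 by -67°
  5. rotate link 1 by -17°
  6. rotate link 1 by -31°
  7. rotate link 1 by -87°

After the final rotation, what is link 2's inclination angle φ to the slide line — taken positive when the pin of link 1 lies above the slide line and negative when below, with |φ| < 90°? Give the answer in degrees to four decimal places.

geometry: r = 26 mm, L = 97 mm, e = 10 mm; θ starts at 0°
rotate link 1 by +70°: θ ← 0° +70° = 70°
rotate link 1 by -85°: θ ← 70° -85° = -15°
rotate link 1 by -67°: θ ← -15° -67° = -82°
rotate link 1 by -17°: θ ← -82° -17° = -99°
rotate link 1 by -31°: θ ← -99° -31° = -130°
rotate link 1 by -87°: θ ← -130° -87° = -217°
h = r sin θ − e = 15.647191 − 10 = 5.647191
sin φ = h / L = 5.647191 / 97 = 0.05821846
φ = arcsin(0.05821846) = 3.337559°

3.3376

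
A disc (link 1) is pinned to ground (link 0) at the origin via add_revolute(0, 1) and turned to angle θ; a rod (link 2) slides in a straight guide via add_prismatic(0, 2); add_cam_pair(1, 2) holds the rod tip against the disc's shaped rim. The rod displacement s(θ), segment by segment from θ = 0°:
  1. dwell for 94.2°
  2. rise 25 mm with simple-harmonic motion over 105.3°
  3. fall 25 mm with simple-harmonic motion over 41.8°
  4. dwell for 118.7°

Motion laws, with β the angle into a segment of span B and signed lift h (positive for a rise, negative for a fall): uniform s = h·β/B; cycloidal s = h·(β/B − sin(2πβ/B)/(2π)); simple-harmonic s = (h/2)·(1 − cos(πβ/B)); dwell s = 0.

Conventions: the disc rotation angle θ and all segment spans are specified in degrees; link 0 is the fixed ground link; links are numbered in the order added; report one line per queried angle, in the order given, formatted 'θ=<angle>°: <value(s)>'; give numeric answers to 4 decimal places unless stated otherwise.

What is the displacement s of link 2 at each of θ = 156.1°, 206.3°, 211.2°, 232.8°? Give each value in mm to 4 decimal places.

segment 1 (0° to 94.2°, dwell): s unchanged at 0.0000
θ = 156.1° falls in segment 2 (94.2° to 199.5°, simple-harmonic, h = 25): β = 156.1 − 94.2 = 61.9°, B = 105.3°; Δs = 25/2·(1 − cos(π·0.5878)) = 15.9060; s = 0.0000 + 15.9060 = 15.9060
segment 2 (94.2° to 199.5°, simple-harmonic, h = 25) is passed completely: s = 0.0000 + (25) = 25.0000
θ = 206.3° falls in segment 3 (199.5° to 241.3°, simple-harmonic, h = -25): β = 206.3 − 199.5 = 6.8°, B = 41.8°; Δs = -25/2·(1 − cos(π·0.1627)) = -1.5972; s = 25.0000 − 1.5972 = 23.4028
θ = 211.2° falls in segment 3 (199.5° to 241.3°, simple-harmonic, h = -25): β = 211.2 − 199.5 = 11.7°, B = 41.8°; Δs = -25/2·(1 − cos(π·0.2799)) = -4.5293; s = 25.0000 − 4.5293 = 20.4707
θ = 232.8° falls in segment 3 (199.5° to 241.3°, simple-harmonic, h = -25): β = 232.8 − 199.5 = 33.3°, B = 41.8°; Δs = -25/2·(1 − cos(π·0.7967)) = -22.5348; s = 25.0000 − 22.5348 = 2.4652

θ=156.1°: 15.9060
θ=206.3°: 23.4028
θ=211.2°: 20.4707
θ=232.8°: 2.4652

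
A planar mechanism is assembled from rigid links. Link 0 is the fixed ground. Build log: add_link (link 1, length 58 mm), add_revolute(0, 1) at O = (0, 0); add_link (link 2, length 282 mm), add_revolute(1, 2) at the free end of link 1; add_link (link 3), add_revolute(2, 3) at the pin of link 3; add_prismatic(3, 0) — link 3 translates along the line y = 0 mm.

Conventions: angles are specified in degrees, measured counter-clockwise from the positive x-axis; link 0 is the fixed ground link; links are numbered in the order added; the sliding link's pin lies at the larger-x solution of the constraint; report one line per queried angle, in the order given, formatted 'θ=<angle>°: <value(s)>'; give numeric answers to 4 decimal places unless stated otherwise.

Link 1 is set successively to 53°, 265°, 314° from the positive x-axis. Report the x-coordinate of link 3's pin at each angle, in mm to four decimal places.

geometry: r = 58 mm, L = 282 mm, e = 0 mm
θ=53°: crank pin P = (r cos θ, r sin θ) = (34.905271, 46.320860)
θ=53°: h = r sin θ − e = 46.320860 − 0 = 46.320860
θ=53°: x = r cos θ + √(L² − h²) = 34.905271 + 278.169693 = 313.074964
θ=265°: crank pin P = (r cos θ, r sin θ) = (-5.055033, -57.779292)
θ=265°: h = r sin θ − e = -57.779292 − 0 = -57.779292
θ=265°: x = r cos θ + √(L² − h²) = -5.055033 + 276.017306 = 270.962273
θ=314°: crank pin P = (r cos θ, r sin θ) = (40.290185, -41.721708)
θ=314°: h = r sin θ − e = -41.721708 − 0 = -41.721708
θ=314°: x = r cos θ + √(L² − h²) = 40.290185 + 278.896574 = 319.186760

θ=53°: 313.0750
θ=265°: 270.9623
θ=314°: 319.1868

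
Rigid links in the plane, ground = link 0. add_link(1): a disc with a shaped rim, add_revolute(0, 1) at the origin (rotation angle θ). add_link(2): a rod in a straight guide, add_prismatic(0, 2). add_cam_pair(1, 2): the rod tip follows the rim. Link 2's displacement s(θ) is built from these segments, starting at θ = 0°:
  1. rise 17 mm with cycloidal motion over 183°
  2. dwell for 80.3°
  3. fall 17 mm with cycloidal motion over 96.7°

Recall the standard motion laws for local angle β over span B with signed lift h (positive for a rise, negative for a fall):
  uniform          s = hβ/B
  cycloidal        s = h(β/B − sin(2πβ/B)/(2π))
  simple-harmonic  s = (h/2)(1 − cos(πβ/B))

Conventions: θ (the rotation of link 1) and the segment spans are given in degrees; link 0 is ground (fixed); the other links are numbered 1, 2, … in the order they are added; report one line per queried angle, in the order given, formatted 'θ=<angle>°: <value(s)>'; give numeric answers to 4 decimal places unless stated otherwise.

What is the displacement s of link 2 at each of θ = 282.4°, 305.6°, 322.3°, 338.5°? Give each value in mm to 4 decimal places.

segment 1 (0° to 183°, cycloidal, h = 17) is passed completely: s = 0.0000 + (17) = 17.0000
segment 2 (183° to 263.3°, dwell): s unchanged at 17.0000
θ = 282.4° falls in segment 3 (263.3° to 360°, cycloidal, h = -17): β = 282.4 − 263.3 = 19.1°, B = 96.7°; Δs = -17·(0.1975 − sin(2π·0.1975)/(2π)) = -0.7979; s = 17.0000 − 0.7979 = 16.2021
θ = 305.6° falls in segment 3 (263.3° to 360°, cycloidal, h = -17): β = 305.6 − 263.3 = 42.3°, B = 96.7°; Δs = -17·(0.4374 − sin(2π·0.4374)/(2π)) = -6.4000; s = 17.0000 − 6.4000 = 10.6000
θ = 322.3° falls in segment 3 (263.3° to 360°, cycloidal, h = -17): β = 322.3 − 263.3 = 59°, B = 96.7°; Δs = -17·(0.6101 − sin(2π·0.6101)/(2π)) = -12.0987; s = 17.0000 − 12.0987 = 4.9013
θ = 338.5° falls in segment 3 (263.3° to 360°, cycloidal, h = -17): β = 338.5 − 263.3 = 75.2°, B = 96.7°; Δs = -17·(0.7777 − sin(2π·0.7777)/(2π)) = -15.8851; s = 17.0000 − 15.8851 = 1.1149

θ=282.4°: 16.2021
θ=305.6°: 10.6000
θ=322.3°: 4.9013
θ=338.5°: 1.1149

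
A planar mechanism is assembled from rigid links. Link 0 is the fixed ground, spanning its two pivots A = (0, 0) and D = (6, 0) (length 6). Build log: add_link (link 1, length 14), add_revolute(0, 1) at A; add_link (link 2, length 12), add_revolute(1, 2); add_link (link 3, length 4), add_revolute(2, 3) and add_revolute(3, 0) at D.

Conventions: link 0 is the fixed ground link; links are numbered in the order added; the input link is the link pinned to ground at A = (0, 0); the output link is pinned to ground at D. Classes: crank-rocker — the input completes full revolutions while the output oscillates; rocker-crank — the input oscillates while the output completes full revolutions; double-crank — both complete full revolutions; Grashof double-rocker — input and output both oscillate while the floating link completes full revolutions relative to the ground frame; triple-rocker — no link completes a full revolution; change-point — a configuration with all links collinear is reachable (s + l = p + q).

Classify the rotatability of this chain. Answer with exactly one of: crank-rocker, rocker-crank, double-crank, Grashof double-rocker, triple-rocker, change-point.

lengths: ground=6, input=14, coupler=12, output=4
sorted: s=4 (shortest), l=14 (longest), p+q=18
s + l = 18 vs p + q = 18
s + l = p + q → change-point (collinear configuration reachable)

change-point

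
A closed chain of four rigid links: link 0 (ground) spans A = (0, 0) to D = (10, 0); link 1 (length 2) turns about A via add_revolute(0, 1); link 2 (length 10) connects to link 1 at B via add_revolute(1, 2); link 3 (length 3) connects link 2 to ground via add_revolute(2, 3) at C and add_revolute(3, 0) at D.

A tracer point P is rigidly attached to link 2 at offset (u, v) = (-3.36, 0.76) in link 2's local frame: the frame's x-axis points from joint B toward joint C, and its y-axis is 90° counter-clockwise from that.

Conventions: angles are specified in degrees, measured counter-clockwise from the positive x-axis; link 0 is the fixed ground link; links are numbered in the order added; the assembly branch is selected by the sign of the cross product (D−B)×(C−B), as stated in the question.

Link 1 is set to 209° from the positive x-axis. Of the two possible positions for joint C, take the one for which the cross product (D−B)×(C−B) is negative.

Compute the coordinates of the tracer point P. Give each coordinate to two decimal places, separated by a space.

A=(0,0), D=(10.00,0)
B = A + 2.00·(cos209°, sin209°) = (-1.7492, -0.9696)
|BD| = 11.7892
circle(B,10.00) ∩ circle(D,3.00): a=9.7541, h=2.2042
  candidates: C₊=(7.7905,2.0293) cross=25.985; C₋=(8.1531,-2.3641) cross=-25.985
  branch - wants cross < 0 → take C=(8.1531,-2.3641) (cross=-25.985)
ex = (C−B)/|BC| = (0.9902,-0.1394); ey = (0.1394,0.9902)
P = B + -3.36·ex + 0.76·ey = (-4.9704,0.2515)

-4.97 0.25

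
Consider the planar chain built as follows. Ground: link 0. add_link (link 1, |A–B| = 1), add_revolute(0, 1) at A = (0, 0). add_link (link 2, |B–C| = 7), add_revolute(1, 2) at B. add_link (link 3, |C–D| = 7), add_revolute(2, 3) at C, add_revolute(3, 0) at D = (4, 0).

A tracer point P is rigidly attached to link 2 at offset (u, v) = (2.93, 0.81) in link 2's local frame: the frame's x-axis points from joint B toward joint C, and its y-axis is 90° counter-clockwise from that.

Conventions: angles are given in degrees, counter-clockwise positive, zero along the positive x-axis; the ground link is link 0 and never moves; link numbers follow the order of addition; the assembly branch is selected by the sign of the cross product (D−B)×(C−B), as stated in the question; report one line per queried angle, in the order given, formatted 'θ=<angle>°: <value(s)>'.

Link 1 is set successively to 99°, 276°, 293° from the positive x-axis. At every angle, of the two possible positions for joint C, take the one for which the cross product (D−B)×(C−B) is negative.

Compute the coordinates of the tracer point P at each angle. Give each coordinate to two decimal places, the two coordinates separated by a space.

A=(0,0), D=(4.00,0)
θ=99°: B = A + 1.00·(cos99°, sin99°) = (-0.1564, 0.9877)
θ=99°: |BD| = 4.2722
θ=99°: circle(B,7.00) ∩ circle(D,7.00): a=2.1361, h=6.6661
θ=99°:   candidates: C₊=(3.4629,6.9794) cross=28.479; C₋=(0.3806,-5.9917) cross=-28.479
θ=99°:   branch - wants cross < 0 → take C=(0.3806,-5.9917) (cross=-28.479)
θ=99°: ex = (C−B)/|BC| = (0.0767,-0.9971); ey = (0.9971,0.0767)
θ=99°: P = B + 2.93·ex + 0.81·ey = (0.8760,-1.8715)
θ=276°: B = A + 1.00·(cos276°, sin276°) = (0.1045, -0.9945)
θ=276°: |BD| = 4.0204
θ=276°: circle(B,7.00) ∩ circle(D,7.00): a=2.0102, h=6.7052
θ=276°:   candidates: C₊=(0.3936,5.9995) cross=26.958; C₋=(3.7109,-6.9940) cross=-26.958
θ=276°:   branch - wants cross < 0 → take C=(3.7109,-6.9940) (cross=-26.958)
θ=276°: ex = (C−B)/|BC| = (0.5152,-0.8571); ey = (0.8571,0.5152)
θ=276°: P = B + 2.93·ex + 0.81·ey = (2.3083,-3.0884)
θ=293°: B = A + 1.00·(cos293°, sin293°) = (0.3907, -0.9205)
θ=293°: |BD| = 3.7248
θ=293°: circle(B,7.00) ∩ circle(D,7.00): a=1.8624, h=6.7477
θ=293°:   candidates: C₊=(0.5278,6.0782) cross=25.134; C₋=(3.8629,-6.9987) cross=-25.134
θ=293°:   branch - wants cross < 0 → take C=(3.8629,-6.9987) (cross=-25.134)
θ=293°: ex = (C−B)/|BC| = (0.4960,-0.8683); ey = (0.8683,0.4960)
θ=293°: P = B + 2.93·ex + 0.81·ey = (2.5474,-3.0629)

θ=99°: 0.88 -1.87
θ=276°: 2.31 -3.09
θ=293°: 2.55 -3.06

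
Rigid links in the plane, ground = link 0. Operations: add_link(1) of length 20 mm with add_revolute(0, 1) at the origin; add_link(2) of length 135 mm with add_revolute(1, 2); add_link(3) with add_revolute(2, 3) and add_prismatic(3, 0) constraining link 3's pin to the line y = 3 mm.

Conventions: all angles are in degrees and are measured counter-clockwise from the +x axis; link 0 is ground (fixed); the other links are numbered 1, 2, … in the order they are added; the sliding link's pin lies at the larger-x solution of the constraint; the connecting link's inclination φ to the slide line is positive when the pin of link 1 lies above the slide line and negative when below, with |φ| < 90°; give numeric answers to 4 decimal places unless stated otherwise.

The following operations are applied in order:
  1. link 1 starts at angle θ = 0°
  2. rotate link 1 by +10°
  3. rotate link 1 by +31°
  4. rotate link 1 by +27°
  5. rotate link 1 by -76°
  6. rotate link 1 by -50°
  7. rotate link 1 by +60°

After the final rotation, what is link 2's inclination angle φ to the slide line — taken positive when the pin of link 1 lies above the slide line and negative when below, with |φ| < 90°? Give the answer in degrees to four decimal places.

geometry: r = 20 mm, L = 135 mm, e = 3 mm; θ starts at 0°
rotate link 1 by +10°: θ ← 0° +10° = 10°
rotate link 1 by +31°: θ ← 10° +31° = 41°
rotate link 1 by +27°: θ ← 41° +27° = 68°
rotate link 1 by -76°: θ ← 68° -76° = -8°
rotate link 1 by -50°: θ ← -8° -50° = -58°
rotate link 1 by +60°: θ ← -58° +60° = 2°
h = r sin θ − e = 0.697990 − 3 = -2.302010
sin φ = h / L = -2.302010 / 135 = -0.01705193
φ = arcsin(-0.01705193) = -0.977051°

-0.9771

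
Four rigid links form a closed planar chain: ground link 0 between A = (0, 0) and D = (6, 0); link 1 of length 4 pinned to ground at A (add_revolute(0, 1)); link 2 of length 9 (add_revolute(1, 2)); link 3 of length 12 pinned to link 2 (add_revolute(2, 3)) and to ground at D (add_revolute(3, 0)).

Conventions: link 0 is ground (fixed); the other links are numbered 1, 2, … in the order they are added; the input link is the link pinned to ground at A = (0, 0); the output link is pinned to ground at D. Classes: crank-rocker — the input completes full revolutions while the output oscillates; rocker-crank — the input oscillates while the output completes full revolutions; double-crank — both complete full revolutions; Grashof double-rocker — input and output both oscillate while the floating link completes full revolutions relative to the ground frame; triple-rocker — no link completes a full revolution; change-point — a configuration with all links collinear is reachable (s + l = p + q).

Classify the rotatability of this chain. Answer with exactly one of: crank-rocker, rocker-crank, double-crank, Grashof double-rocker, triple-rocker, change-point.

lengths: ground=6, input=4, coupler=9, output=12
sorted: s=4 (shortest), l=12 (longest), p+q=15
s + l = 16 vs p + q = 15
s + l > p + q → non-Grashof → no link fully rotates → triple-rocker

triple-rocker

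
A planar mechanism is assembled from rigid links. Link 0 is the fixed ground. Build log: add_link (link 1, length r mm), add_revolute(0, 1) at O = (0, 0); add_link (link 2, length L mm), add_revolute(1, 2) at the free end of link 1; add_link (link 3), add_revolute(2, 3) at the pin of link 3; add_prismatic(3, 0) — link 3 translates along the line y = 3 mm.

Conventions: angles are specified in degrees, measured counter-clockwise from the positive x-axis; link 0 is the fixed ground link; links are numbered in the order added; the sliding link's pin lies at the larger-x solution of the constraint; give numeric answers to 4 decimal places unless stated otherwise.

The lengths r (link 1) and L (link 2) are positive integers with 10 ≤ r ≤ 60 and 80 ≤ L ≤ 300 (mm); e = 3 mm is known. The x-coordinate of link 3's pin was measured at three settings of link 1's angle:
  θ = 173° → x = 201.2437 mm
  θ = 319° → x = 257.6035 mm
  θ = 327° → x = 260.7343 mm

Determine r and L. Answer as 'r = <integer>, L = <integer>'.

constraint per measurement: (x − r cos θ)² + (r sin θ − e)² = L²
subtracting the θ₁ and θ₂ equations cancels the r² and L² terms:
r = (x₁² − x₂²) / (2[(x₁cos θ₁ + e sin θ₁) − (x₂cos θ₂ + e sin θ₂)]) = 33.0001 → r = 33
L² = (x₁ − r cos θ₁)² + (r sin θ₁ − e)² = 54755.9782 → L = 234.0000 → L = 234
check at θ₃=327°: x = 260.7343 (printed 260.7343) ✓

r = 33, L = 234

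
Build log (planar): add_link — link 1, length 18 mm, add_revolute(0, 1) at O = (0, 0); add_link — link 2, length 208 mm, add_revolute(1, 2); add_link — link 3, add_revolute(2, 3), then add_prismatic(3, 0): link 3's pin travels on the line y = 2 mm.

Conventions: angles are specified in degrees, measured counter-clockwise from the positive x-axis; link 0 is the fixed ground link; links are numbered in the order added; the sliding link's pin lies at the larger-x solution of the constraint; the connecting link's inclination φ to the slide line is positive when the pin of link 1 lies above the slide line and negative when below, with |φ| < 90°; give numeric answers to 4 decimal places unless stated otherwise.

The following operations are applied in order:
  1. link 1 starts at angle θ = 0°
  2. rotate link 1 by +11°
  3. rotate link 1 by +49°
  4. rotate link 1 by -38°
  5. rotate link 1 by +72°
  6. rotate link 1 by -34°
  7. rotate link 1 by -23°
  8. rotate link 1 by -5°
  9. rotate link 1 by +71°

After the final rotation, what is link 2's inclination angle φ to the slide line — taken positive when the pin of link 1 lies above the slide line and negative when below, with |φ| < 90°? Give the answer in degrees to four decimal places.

geometry: r = 18 mm, L = 208 mm, e = 2 mm; θ starts at 0°
rotate link 1 by +11°: θ ← 0° +11° = 11°
rotate link 1 by +49°: θ ← 11° +49° = 60°
rotate link 1 by -38°: θ ← 60° -38° = 22°
rotate link 1 by +72°: θ ← 22° +72° = 94°
rotate link 1 by -34°: θ ← 94° -34° = 60°
rotate link 1 by -23°: θ ← 60° -23° = 37°
rotate link 1 by -5°: θ ← 37° -5° = 32°
rotate link 1 by +71°: θ ← 32° +71° = 103°
h = r sin θ − e = 17.538661 − 2 = 15.538661
sin φ = h / L = 15.538661 / 208 = 0.07470510
φ = arcsin(0.07470510) = 4.284278°

4.2843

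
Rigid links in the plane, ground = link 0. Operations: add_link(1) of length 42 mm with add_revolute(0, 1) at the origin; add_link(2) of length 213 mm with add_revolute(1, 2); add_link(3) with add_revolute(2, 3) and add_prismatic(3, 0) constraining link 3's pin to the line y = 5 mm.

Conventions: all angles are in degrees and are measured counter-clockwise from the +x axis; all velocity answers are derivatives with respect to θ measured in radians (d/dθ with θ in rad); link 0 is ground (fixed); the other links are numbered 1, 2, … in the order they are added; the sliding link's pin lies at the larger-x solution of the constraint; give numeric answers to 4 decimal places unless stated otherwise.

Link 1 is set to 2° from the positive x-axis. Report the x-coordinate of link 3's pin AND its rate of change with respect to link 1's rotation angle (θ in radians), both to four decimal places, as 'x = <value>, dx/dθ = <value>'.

geometry: r = 42 mm, L = 213 mm, e = 5 mm
crank pin P = (r cos θ, r sin θ) = (41.974415, 1.465779)
h = r sin θ − e = 1.465779 − 5 = -3.534221
x = r cos θ + √(L² − h²) = 41.974415 + 212.970677 = 254.945092
dx/dθ = −r sin θ − h·r cos θ/√(L² − h²) (θ in radians; h = -3.534221) = -0.769219

x = 254.9451, dx/dθ = -0.7692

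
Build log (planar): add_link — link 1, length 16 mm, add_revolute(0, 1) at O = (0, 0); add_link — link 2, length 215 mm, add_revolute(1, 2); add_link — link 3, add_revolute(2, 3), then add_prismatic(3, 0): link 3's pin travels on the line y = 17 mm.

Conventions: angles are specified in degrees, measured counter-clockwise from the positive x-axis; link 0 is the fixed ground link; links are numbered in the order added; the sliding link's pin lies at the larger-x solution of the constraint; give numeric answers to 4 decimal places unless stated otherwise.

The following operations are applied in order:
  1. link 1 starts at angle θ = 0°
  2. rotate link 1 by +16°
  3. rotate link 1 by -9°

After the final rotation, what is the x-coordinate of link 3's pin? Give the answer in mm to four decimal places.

geometry: r = 16 mm, L = 215 mm, e = 17 mm; θ starts at 0°
rotate link 1 by +16°: θ ← 0° +16° = 16°
rotate link 1 by -9°: θ ← 16° -9° = 7°
crank pin P = (r cos θ, r sin θ) = (15.880738, 1.949909)
h = r sin θ − e = 1.949909 − 17 = -15.050091
x = r cos θ + √(L² − h²) = 15.880738 + 214.472597 = 230.353335

230.3533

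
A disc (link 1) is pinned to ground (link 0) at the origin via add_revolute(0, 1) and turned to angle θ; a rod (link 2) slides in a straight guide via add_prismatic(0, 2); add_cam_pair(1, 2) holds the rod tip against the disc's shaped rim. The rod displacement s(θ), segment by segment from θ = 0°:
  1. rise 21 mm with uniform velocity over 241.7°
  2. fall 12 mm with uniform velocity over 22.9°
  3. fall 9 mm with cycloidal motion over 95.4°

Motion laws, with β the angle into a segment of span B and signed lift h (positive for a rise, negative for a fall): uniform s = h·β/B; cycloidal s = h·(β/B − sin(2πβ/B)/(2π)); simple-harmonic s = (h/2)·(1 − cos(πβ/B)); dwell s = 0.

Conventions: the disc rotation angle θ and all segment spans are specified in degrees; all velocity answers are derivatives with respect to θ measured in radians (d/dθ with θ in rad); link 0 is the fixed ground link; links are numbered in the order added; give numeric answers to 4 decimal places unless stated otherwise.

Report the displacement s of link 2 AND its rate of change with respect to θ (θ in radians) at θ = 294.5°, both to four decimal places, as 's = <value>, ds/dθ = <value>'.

segment 1 (0° to 241.7°, uniform, h = 21) is passed completely: s = 0.0000 + (21) = 21.0000
segment 2 (241.7° to 264.6°, uniform, h = -12) is passed completely: s = 21.0000 + (-12) = 9.0000
θ = 294.5° falls in segment 3 (264.6° to 360°, cycloidal, h = -9): β = 294.5 − 264.6 = 29.9°, B = 95.4°; Δs = -9·(0.3134 − sin(2π·0.3134)/(2π)) = -1.5006; s = 9.0000 − 1.5006 = 7.4994
velocity in seg [264.6°–360°] (cycloidal), θ in radians: β = 29.9° = 0.5219 rad, B = 95.4° = 1.6650 rad; ds/dθ = (h/B)(1 − cos(2πβ/B)) = ((-9)/1.6650)(1 − cos(2π·0.3134)) = -7.502511 mm/rad

s = 7.4994, ds/dθ = -7.5025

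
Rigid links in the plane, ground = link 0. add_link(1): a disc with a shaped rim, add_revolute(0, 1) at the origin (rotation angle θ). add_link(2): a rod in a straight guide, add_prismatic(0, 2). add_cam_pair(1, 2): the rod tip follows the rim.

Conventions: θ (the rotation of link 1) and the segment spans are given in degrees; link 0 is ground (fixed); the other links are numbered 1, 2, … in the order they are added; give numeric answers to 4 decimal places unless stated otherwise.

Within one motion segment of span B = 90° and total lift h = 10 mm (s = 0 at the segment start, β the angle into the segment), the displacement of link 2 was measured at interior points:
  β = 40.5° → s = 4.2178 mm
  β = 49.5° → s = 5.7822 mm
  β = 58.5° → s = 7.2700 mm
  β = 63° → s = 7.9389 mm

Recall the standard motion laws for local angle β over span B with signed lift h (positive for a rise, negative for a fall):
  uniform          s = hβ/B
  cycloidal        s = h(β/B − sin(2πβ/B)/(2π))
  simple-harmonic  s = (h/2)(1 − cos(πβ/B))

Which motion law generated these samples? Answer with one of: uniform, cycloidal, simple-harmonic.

candidates at β/B = r: uniform s = h·r (linear in β); cycloidal s = h·(r − sin(2πr)/(2π)); simple-harmonic s = (h/2)(1 − cos(πr))
β=40.5°: printed 4.2178 | uniform 4.5000, cycloidal 4.0082, simple-harmonic 4.2178
β=49.5°: printed 5.7822 | uniform 5.5000, cycloidal 5.9918, simple-harmonic 5.7822
β=58.5°: printed 7.2700 | uniform 6.5000, cycloidal 7.7876, simple-harmonic 7.2700
β=63°: printed 7.9389 | uniform 7.0000, cycloidal 8.5137, simple-harmonic 7.9389
only one law matches every sample → simple-harmonic

simple-harmonic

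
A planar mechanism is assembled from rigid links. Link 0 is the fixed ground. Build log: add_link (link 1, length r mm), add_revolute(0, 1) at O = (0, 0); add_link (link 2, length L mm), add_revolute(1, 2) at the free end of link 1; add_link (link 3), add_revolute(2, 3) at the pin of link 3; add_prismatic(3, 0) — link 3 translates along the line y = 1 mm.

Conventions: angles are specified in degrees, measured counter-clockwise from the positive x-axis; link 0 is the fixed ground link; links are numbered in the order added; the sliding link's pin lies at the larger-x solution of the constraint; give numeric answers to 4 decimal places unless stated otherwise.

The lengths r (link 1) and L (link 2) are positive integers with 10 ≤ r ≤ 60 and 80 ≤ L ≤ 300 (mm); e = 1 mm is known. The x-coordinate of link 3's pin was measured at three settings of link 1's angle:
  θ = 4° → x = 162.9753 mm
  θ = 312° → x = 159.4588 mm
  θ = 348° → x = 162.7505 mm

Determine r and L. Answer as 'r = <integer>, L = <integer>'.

constraint per measurement: (x − r cos θ)² + (r sin θ − e)² = L²
subtracting the θ₁ and θ₂ equations cancels the r² and L² terms:
r = (x₁² − x₂²) / (2[(x₁cos θ₁ + e sin θ₁) − (x₂cos θ₂ + e sin θ₂)]) = 9.9999 → r = 10
L² = (x₁ − r cos θ₁)² + (r sin θ₁ − e)² = 23408.9873 → L = 153.0000 → L = 153
check at θ₃=348°: x = 162.7505 (printed 162.7505) ✓

r = 10, L = 153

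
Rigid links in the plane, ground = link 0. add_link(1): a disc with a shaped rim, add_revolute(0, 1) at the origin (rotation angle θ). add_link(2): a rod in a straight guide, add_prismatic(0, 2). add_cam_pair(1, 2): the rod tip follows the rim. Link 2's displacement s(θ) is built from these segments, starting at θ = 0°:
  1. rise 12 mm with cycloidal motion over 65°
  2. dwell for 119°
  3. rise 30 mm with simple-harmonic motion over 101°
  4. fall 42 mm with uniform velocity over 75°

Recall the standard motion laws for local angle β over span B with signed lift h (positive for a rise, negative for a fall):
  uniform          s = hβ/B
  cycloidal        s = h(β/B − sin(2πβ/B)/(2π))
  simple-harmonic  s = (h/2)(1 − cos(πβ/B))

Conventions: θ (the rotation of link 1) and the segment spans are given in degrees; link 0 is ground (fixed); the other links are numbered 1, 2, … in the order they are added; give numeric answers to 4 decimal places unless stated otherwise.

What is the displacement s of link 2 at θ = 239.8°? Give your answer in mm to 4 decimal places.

segment 1 (0° to 65°, cycloidal, h = 12) is passed completely: s = 0.0000 + (12) = 12.0000
segment 2 (65° to 184°, dwell): s unchanged at 12.0000
θ = 239.8° falls in segment 3 (184° to 285°, simple-harmonic, h = 30): β = 239.8 − 184 = 55.8°, B = 101°; Δs = 30/2·(1 − cos(π·0.5525)) = 17.4617; s = 12.0000 + 17.4617 = 29.4617

29.4617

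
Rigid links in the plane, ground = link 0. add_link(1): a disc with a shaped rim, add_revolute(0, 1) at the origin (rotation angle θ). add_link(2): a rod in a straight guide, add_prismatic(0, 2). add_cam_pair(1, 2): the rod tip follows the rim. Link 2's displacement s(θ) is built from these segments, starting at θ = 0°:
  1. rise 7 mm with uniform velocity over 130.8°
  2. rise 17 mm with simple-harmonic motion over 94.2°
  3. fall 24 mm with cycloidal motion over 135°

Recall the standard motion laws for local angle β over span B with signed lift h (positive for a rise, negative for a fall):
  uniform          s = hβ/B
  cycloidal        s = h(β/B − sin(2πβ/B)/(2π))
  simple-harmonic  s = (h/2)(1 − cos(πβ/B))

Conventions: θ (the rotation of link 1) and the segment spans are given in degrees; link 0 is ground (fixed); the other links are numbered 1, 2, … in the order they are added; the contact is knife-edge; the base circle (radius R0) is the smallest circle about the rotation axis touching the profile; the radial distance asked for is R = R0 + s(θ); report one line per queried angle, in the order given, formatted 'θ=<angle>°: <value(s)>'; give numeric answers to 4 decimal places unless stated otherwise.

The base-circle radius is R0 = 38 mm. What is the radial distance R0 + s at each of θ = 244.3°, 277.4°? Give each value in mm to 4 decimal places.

segment 1 (0° to 130.8°, uniform, h = 7) is passed completely: s = 0.0000 + (7) = 7.0000
segment 2 (130.8° to 225°, simple-harmonic, h = 17) is passed completely: s = 7.0000 + (17) = 24.0000
θ = 244.3° falls in segment 3 (225° to 360°, cycloidal, h = -24): β = 244.3 − 225 = 19.3°, B = 135°; Δs = -24·(0.1430 − sin(2π·0.1430)/(2π)) = -0.4432; s = 24.0000 − 0.4432 = 23.5568
θ = 277.4° falls in segment 3 (225° to 360°, cycloidal, h = -24): β = 277.4 − 225 = 52.4°, B = 135°; Δs = -24·(0.3881 − sin(2π·0.3881)/(2π)) = -6.8467; s = 24.0000 − 6.8467 = 17.1533
θ=244.3°: R = R0 + s = 38 + 23.5568 = 61.5568
θ=277.4°: R = R0 + s = 38 + 17.1533 = 55.1533

θ=244.3°: 61.5568
θ=277.4°: 55.1533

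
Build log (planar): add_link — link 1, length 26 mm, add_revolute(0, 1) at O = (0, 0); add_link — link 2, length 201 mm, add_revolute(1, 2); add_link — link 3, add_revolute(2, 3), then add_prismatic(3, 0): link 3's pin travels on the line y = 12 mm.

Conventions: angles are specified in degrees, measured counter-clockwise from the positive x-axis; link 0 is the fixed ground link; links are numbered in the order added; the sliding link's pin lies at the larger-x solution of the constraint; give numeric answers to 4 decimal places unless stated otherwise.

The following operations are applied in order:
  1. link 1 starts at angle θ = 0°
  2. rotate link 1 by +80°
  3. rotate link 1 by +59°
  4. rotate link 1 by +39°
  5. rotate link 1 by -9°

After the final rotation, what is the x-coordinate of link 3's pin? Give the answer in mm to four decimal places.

geometry: r = 26 mm, L = 201 mm, e = 12 mm; θ starts at 0°
rotate link 1 by +80°: θ ← 0° +80° = 80°
rotate link 1 by +59°: θ ← 80° +59° = 139°
rotate link 1 by +39°: θ ← 139° +39° = 178°
rotate link 1 by -9°: θ ← 178° -9° = 169°
crank pin P = (r cos θ, r sin θ) = (-25.522307, 4.961034)
h = r sin θ − e = 4.961034 − 12 = -7.038966
x = r cos θ + √(L² − h²) = -25.522307 + 200.876711 = 175.354404

175.3544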